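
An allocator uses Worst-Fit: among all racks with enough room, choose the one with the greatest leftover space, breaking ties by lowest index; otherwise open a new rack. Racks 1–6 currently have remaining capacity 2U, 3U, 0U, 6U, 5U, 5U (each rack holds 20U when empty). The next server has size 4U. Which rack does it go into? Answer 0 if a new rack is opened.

Racks with room: rack 4 (6U), rack 5 (5U), rack 6 (5U).
Most room is rack 4 with 6U free.

4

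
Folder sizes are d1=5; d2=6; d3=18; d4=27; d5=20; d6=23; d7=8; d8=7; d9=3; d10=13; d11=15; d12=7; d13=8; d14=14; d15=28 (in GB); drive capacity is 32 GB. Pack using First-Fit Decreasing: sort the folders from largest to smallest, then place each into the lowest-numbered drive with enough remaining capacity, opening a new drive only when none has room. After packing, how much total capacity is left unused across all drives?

22

Sorted descending: 28, 27, 23, 20, 18, 15, 14, 13, 8, 8, 7, 7, 6, 5, 3.
Put 28 GB in drive 1; 4 GB remain.
Put 27 GB in drive 2; 5 GB remain.
Put 23 GB in drive 3; 9 GB remain.
Put 20 GB in drive 4; 12 GB remain.
Put 18 GB in drive 5; 14 GB remain.
Put 15 GB in drive 6; 17 GB remain.
Put 14 GB in drive 5; 0 GB remain.
Put 13 GB in drive 6; 4 GB remain.
Put 8 GB in drive 3; 1 GB remain.
Put 8 GB in drive 4; 4 GB remain.
Put 7 GB in drive 7; 25 GB remain.
Put 7 GB in drive 7; 18 GB remain.
Put 6 GB in drive 7; 12 GB remain.
Put 5 GB in drive 2; 0 GB remain.
Put 3 GB in drive 1; 1 GB remain.
7 drives × 32 GB = 224 GB; used 202 GB; unused 22 GB.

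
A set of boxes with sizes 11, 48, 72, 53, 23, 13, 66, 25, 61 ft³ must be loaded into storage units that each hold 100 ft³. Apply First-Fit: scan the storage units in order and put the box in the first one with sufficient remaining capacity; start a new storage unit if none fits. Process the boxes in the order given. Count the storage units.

11 ft³ → storage unit 1 (remaining 89 ft³)
48 ft³ → storage unit 1 (remaining 41 ft³)
72 ft³ → storage unit 2 (remaining 28 ft³)
53 ft³ → storage unit 3 (remaining 47 ft³)
23 ft³ → storage unit 1 (remaining 18 ft³)
13 ft³ → storage unit 1 (remaining 5 ft³)
66 ft³ → storage unit 4 (remaining 34 ft³)
25 ft³ → storage unit 2 (remaining 3 ft³)
61 ft³ → storage unit 5 (remaining 39 ft³)
Final storage units: [11,48,23,13] [72,25] [53] [66] [61].

5 storage units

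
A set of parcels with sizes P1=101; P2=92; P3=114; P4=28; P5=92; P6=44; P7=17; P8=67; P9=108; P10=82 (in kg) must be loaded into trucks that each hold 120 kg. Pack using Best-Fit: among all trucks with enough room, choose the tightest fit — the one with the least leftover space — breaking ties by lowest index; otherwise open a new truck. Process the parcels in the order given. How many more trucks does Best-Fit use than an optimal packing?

0

Best-Fit: [101,17] [92,28] [114] [92] [44,67] [108] [82] → 7 trucks.
Total size 745 kg; any packing needs at least ⌈745/120⌉ = 7 trucks.
So 7 is already optimal.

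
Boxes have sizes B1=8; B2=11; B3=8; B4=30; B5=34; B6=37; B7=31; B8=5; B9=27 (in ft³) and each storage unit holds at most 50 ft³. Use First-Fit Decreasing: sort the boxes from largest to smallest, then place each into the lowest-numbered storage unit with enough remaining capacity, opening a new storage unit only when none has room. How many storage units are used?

Sorted descending: 37, 34, 31, 30, 27, 11, 8, 8, 5.
37 ft³ → storage unit 1 (remaining 13 ft³)
34 ft³ → storage unit 2 (remaining 16 ft³)
31 ft³ → storage unit 3 (remaining 19 ft³)
30 ft³ → storage unit 4 (remaining 20 ft³)
27 ft³ → storage unit 5 (remaining 23 ft³)
11 ft³ → storage unit 1 (remaining 2 ft³)
8 ft³ → storage unit 2 (remaining 8 ft³)
8 ft³ → storage unit 2 (remaining 0 ft³)
5 ft³ → storage unit 3 (remaining 14 ft³)
Final storage units: [37,11] [34,8,8] [31,5] [30] [27].

5 storage units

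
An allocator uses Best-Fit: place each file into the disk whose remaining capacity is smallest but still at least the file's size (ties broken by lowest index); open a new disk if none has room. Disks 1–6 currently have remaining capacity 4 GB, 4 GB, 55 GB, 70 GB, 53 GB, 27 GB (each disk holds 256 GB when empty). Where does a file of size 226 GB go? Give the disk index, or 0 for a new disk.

No disk has ≥ 226 GB free, so a new disk is opened.

0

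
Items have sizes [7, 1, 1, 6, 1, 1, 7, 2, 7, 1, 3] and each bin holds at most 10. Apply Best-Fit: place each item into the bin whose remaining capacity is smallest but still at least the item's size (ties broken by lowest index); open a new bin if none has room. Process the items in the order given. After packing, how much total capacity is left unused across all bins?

3

bin 1: place 7, 3 left
bin 1: place 1, 2 left
bin 1: place 1, 1 left
bin 2: place 6, 4 left
bin 1: place 1, 0 left
bin 2: place 1, 3 left
bin 3: place 7, 3 left
bin 2: place 2, 1 left
bin 4: place 7, 3 left
bin 2: place 1, 0 left
bin 3: place 3, 0 left
4 bins × 10 = 40; used 37; unused 3.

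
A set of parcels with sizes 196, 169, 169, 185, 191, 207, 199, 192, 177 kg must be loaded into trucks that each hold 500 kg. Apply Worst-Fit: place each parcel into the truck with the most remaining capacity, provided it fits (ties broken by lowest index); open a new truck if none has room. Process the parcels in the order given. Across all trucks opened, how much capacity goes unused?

815

196 kg → truck 1 (remaining 304 kg)
169 kg → truck 1 (remaining 135 kg)
169 kg → truck 2 (remaining 331 kg)
185 kg → truck 2 (remaining 146 kg)
191 kg → truck 3 (remaining 309 kg)
207 kg → truck 3 (remaining 102 kg)
199 kg → truck 4 (remaining 301 kg)
192 kg → truck 4 (remaining 109 kg)
177 kg → truck 5 (remaining 323 kg)
5 trucks × 500 kg = 2500 kg; used 1685 kg; unused 815 kg.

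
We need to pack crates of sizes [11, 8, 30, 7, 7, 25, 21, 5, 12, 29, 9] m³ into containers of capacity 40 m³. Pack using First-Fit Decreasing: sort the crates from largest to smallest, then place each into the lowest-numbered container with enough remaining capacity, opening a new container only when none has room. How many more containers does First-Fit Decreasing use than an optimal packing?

First-Fit Decreasing: [30,9] [29,11] [25,12] [21,8,7] [7,5] → 5 containers.
Total size 164 m³; any packing needs at least ⌈164/40⌉ = 5 containers.
So 5 is already optimal.

0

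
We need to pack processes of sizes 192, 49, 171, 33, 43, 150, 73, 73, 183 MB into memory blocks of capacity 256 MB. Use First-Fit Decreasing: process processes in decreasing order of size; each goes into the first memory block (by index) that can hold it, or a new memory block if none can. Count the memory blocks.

4 memory blocks

Sorted descending: 192, 183, 171, 150, 73, 73, 49, 43, 33.
192 MB → memory block 1 (remaining 64 MB)
183 MB → memory block 2 (remaining 73 MB)
171 MB → memory block 3 (remaining 85 MB)
150 MB → memory block 4 (remaining 106 MB)
73 MB → memory block 2 (remaining 0 MB)
73 MB → memory block 3 (remaining 12 MB)
49 MB → memory block 1 (remaining 15 MB)
43 MB → memory block 4 (remaining 63 MB)
33 MB → memory block 4 (remaining 30 MB)
Final memory blocks: [192,49] [183,73] [171,73] [150,43,33].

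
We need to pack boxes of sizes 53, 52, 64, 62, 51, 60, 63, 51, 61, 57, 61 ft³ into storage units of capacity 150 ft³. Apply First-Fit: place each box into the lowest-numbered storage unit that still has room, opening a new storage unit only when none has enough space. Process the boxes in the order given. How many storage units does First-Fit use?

6 storage units

storage unit 1: place 53 ft³, 97 ft³ left
storage unit 1: place 52 ft³, 45 ft³ left
storage unit 2: place 64 ft³, 86 ft³ left
storage unit 2: place 62 ft³, 24 ft³ left
storage unit 3: place 51 ft³, 99 ft³ left
storage unit 3: place 60 ft³, 39 ft³ left
storage unit 4: place 63 ft³, 87 ft³ left
storage unit 4: place 51 ft³, 36 ft³ left
storage unit 5: place 61 ft³, 89 ft³ left
storage unit 5: place 57 ft³, 32 ft³ left
storage unit 6: place 61 ft³, 89 ft³ left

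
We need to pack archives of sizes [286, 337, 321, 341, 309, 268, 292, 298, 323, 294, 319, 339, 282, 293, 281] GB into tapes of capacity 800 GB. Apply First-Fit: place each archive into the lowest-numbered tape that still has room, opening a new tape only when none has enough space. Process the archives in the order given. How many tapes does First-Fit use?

Put 286 GB in tape 1; 514 GB remain.
Put 337 GB in tape 1; 177 GB remain.
Put 321 GB in tape 2; 479 GB remain.
Put 341 GB in tape 2; 138 GB remain.
Put 309 GB in tape 3; 491 GB remain.
Put 268 GB in tape 3; 223 GB remain.
Put 292 GB in tape 4; 508 GB remain.
Put 298 GB in tape 4; 210 GB remain.
Put 323 GB in tape 5; 477 GB remain.
Put 294 GB in tape 5; 183 GB remain.
Put 319 GB in tape 6; 481 GB remain.
Put 339 GB in tape 6; 142 GB remain.
Put 282 GB in tape 7; 518 GB remain.
Put 293 GB in tape 7; 225 GB remain.
Put 281 GB in tape 8; 519 GB remain.
Final tapes: [286,337] [321,341] [309,268] [292,298] [323,294] [319,339] [282,293] [281].

8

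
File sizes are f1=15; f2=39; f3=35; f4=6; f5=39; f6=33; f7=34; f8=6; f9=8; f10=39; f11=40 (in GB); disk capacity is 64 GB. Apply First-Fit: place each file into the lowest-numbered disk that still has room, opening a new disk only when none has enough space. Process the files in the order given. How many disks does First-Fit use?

7 disks

f1 (15 GB) → disk 1 (remaining 49 GB)
f2 (39 GB) → disk 1 (remaining 10 GB)
f3 (35 GB) → disk 2 (remaining 29 GB)
f4 (6 GB) → disk 1 (remaining 4 GB)
f5 (39 GB) → disk 3 (remaining 25 GB)
f6 (33 GB) → disk 4 (remaining 31 GB)
f7 (34 GB) → disk 5 (remaining 30 GB)
f8 (6 GB) → disk 2 (remaining 23 GB)
f9 (8 GB) → disk 2 (remaining 15 GB)
f10 (39 GB) → disk 6 (remaining 25 GB)
f11 (40 GB) → disk 7 (remaining 24 GB)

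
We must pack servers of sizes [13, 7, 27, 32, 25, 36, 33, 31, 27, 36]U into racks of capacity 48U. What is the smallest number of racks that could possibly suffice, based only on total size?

Total size = 13 + 7 + 27 + 32 + 25 + 36 + 33 + 31 + 27 + 36 = 267U.
⌈267 / 48⌉ = 6.

6 racks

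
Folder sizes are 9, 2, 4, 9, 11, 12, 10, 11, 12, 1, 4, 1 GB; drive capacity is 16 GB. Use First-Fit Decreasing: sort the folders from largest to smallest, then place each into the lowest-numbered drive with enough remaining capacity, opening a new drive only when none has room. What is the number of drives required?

7

Sorted descending: 12, 12, 11, 11, 10, 9, 9, 4, 4, 2, 1, 1.
drive 1: place 12 GB, 4 GB left
drive 2: place 12 GB, 4 GB left
drive 3: place 11 GB, 5 GB left
drive 4: place 11 GB, 5 GB left
drive 5: place 10 GB, 6 GB left
drive 6: place 9 GB, 7 GB left
drive 7: place 9 GB, 7 GB left
drive 1: place 4 GB, 0 GB left
drive 2: place 4 GB, 0 GB left
drive 3: place 2 GB, 3 GB left
drive 3: place 1 GB, 2 GB left
drive 3: place 1 GB, 1 GB left
Final drives: [12,4] [12,4] [11,2,1,1] [11] [10] [9] [9].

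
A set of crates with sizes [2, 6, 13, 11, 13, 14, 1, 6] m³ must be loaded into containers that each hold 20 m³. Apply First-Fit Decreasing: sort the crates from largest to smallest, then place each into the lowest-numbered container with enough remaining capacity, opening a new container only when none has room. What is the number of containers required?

Sorted descending: 14, 13, 13, 11, 6, 6, 2, 1.
container 1: place 14 m³, 6 m³ left
container 2: place 13 m³, 7 m³ left
container 3: place 13 m³, 7 m³ left
container 4: place 11 m³, 9 m³ left
container 1: place 6 m³, 0 m³ left
container 2: place 6 m³, 1 m³ left
container 3: place 2 m³, 5 m³ left
container 2: place 1 m³, 0 m³ left

4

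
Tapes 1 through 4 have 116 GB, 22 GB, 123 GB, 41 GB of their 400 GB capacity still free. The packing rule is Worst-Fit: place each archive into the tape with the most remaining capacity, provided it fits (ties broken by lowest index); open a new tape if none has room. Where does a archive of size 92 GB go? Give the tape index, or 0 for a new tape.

Tapes with room: tape 1 (116 GB), tape 3 (123 GB).
Most room is tape 3 with 123 GB free.

3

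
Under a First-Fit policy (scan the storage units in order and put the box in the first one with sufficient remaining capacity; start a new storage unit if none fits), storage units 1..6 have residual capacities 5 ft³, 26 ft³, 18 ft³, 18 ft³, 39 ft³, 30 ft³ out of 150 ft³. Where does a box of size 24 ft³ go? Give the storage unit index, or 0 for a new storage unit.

2

Storage units with room: storage unit 2 (26 ft³), storage unit 5 (39 ft³), storage unit 6 (30 ft³).
The first with room is storage unit 2.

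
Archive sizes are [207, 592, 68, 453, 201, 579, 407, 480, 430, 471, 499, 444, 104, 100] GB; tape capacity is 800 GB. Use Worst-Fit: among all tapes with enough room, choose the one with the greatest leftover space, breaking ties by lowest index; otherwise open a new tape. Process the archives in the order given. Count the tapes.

Put 207 GB in tape 1; 593 GB remain.
Put 592 GB in tape 1; 1 GB remain.
Put 68 GB in tape 2; 732 GB remain.
Put 453 GB in tape 2; 279 GB remain.
Put 201 GB in tape 2; 78 GB remain.
Put 579 GB in tape 3; 221 GB remain.
Put 407 GB in tape 4; 393 GB remain.
Put 480 GB in tape 5; 320 GB remain.
Put 430 GB in tape 6; 370 GB remain.
Put 471 GB in tape 7; 329 GB remain.
Put 499 GB in tape 8; 301 GB remain.
Put 444 GB in tape 9; 356 GB remain.
Put 104 GB in tape 4; 289 GB remain.
Put 100 GB in tape 6; 270 GB remain.
Final tapes: [207,592] [68,453,201] [579] [407,104] [480] [430,100] [471] [499] [444].

9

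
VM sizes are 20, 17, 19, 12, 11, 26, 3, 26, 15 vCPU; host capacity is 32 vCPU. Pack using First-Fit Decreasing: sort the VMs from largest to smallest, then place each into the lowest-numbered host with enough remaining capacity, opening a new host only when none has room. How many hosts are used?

5 hosts

Sorted descending: 26, 26, 20, 19, 17, 15, 12, 11, 3.
host 1: place 26 vCPU, 6 vCPU left
host 2: place 26 vCPU, 6 vCPU left
host 3: place 20 vCPU, 12 vCPU left
host 4: place 19 vCPU, 13 vCPU left
host 5: place 17 vCPU, 15 vCPU left
host 5: place 15 vCPU, 0 vCPU left
host 3: place 12 vCPU, 0 vCPU left
host 4: place 11 vCPU, 2 vCPU left
host 1: place 3 vCPU, 3 vCPU left
Final hosts: [26,3] [26] [20,12] [19,11] [17,15].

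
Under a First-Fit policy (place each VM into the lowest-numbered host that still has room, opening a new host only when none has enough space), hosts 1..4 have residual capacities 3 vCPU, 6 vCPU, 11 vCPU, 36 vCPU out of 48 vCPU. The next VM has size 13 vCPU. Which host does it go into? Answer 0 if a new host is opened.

Hosts with room: host 4 (36 vCPU).
The first with room is host 4.

4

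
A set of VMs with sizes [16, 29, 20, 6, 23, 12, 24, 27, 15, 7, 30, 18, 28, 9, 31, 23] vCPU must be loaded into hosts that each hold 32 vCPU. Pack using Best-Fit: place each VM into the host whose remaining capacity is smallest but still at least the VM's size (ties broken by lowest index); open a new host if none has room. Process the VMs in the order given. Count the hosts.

12

16 vCPU → host 1 (remaining 16 vCPU)
29 vCPU → host 2 (remaining 3 vCPU)
20 vCPU → host 3 (remaining 12 vCPU)
6 vCPU → host 3 (remaining 6 vCPU)
23 vCPU → host 4 (remaining 9 vCPU)
12 vCPU → host 1 (remaining 4 vCPU)
24 vCPU → host 5 (remaining 8 vCPU)
27 vCPU → host 6 (remaining 5 vCPU)
15 vCPU → host 7 (remaining 17 vCPU)
7 vCPU → host 5 (remaining 1 vCPU)
30 vCPU → host 8 (remaining 2 vCPU)
18 vCPU → host 9 (remaining 14 vCPU)
28 vCPU → host 10 (remaining 4 vCPU)
9 vCPU → host 4 (remaining 0 vCPU)
31 vCPU → host 11 (remaining 1 vCPU)
23 vCPU → host 12 (remaining 9 vCPU)
Final hosts: [16,12] [29] [20,6] [23,9] [24,7] [27] [15] [30] [18] [28] [31] [23].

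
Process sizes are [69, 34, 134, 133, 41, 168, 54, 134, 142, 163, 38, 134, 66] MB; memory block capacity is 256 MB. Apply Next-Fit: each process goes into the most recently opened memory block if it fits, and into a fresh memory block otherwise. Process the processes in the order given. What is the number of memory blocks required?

Put 69 MB in memory block 1; 187 MB remain.
Put 34 MB in memory block 1; 153 MB remain.
Put 134 MB in memory block 1; 19 MB remain.
Put 133 MB in memory block 2; 123 MB remain.
Put 41 MB in memory block 2; 82 MB remain.
Put 168 MB in memory block 3; 88 MB remain.
Put 54 MB in memory block 3; 34 MB remain.
Put 134 MB in memory block 4; 122 MB remain.
Put 142 MB in memory block 5; 114 MB remain.
Put 163 MB in memory block 6; 93 MB remain.
Put 38 MB in memory block 6; 55 MB remain.
Put 134 MB in memory block 7; 122 MB remain.
Put 66 MB in memory block 7; 56 MB remain.
Final memory blocks: [69,34,134] [133,41] [168,54] [134] [142] [163,38] [134,66].

7 memory blocks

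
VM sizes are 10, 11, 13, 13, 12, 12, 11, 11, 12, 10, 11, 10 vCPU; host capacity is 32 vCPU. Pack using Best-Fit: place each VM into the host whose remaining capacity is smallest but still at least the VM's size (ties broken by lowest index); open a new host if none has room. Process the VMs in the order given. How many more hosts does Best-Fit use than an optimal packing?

Best-Fit: [10,11,11] [13,13] [12,12] [11,12] [10,11,10] → 5 hosts.
Total size 136 vCPU; any packing needs at least ⌈136/32⌉ = 5 hosts.
So 5 is already optimal.

0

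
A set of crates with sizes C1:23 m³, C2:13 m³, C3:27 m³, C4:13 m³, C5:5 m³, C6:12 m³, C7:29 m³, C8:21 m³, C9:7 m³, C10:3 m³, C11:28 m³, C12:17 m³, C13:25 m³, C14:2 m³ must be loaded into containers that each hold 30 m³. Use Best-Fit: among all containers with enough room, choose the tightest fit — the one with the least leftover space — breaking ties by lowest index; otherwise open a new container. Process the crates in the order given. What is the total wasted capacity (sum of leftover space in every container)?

15

container 1: place C1 (23 m³), 7 m³ left
container 2: place C2 (13 m³), 17 m³ left
container 3: place C3 (27 m³), 3 m³ left
container 2: place C4 (13 m³), 4 m³ left
container 1: place C5 (5 m³), 2 m³ left
container 4: place C6 (12 m³), 18 m³ left
container 5: place C7 (29 m³), 1 m³ left
container 6: place C8 (21 m³), 9 m³ left
container 6: place C9 (7 m³), 2 m³ left
container 3: place C10 (3 m³), 0 m³ left
container 7: place C11 (28 m³), 2 m³ left
container 4: place C12 (17 m³), 1 m³ left
container 8: place C13 (25 m³), 5 m³ left
container 1: place C14 (2 m³), 0 m³ left
8 containers × 30 m³ = 240 m³; used 225 m³; unused 15 m³.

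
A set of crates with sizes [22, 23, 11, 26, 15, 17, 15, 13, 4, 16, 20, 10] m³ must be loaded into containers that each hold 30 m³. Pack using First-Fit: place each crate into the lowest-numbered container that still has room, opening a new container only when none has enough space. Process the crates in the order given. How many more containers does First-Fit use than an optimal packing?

First-Fit: [22,4] [23] [11,15] [26] [17,13] [15,10] [16] [20] → 8 containers.
Total size 192 m³; any packing needs at least ⌈192/30⌉ = 7 containers.
An optimal packing achieves that bound: [26,4] [23] [22] [20,10] [17,13] [16,11] [15,15] → 7 containers.
Excess: 8 − 7 = 1.

1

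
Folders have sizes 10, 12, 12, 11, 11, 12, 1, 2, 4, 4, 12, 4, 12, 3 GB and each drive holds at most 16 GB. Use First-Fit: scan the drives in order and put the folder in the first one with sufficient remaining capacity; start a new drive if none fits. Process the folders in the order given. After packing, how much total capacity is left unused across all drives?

18

10 GB → drive 1 (remaining 6 GB)
12 GB → drive 2 (remaining 4 GB)
12 GB → drive 3 (remaining 4 GB)
11 GB → drive 4 (remaining 5 GB)
11 GB → drive 5 (remaining 5 GB)
12 GB → drive 6 (remaining 4 GB)
1 GB → drive 1 (remaining 5 GB)
2 GB → drive 1 (remaining 3 GB)
4 GB → drive 2 (remaining 0 GB)
4 GB → drive 3 (remaining 0 GB)
12 GB → drive 7 (remaining 4 GB)
4 GB → drive 4 (remaining 1 GB)
12 GB → drive 8 (remaining 4 GB)
3 GB → drive 1 (remaining 0 GB)
8 drives × 16 GB = 128 GB; used 110 GB; unused 18 GB.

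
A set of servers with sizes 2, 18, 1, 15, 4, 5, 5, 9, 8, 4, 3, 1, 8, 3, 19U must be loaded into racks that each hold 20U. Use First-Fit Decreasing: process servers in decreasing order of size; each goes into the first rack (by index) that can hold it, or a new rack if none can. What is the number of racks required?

6 racks

Sorted descending: 19, 18, 15, 9, 8, 8, 5, 5, 4, 4, 3, 3, 2, 1, 1.
rack 1: place 19U, 1U left
rack 2: place 18U, 2U left
rack 3: place 15U, 5U left
rack 4: place 9U, 11U left
rack 4: place 8U, 3U left
rack 5: place 8U, 12U left
rack 3: place 5U, 0U left
rack 5: place 5U, 7U left
rack 5: place 4U, 3U left
rack 6: place 4U, 16U left
rack 4: place 3U, 0U left
rack 5: place 3U, 0U left
rack 2: place 2U, 0U left
rack 1: place 1U, 0U left
rack 6: place 1U, 15U left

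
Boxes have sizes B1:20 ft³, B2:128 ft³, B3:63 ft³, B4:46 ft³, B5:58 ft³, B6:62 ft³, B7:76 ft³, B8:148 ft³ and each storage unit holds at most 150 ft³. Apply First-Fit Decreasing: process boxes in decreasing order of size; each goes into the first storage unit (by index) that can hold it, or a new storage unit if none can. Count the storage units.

5 storage units

Sorted descending: 148, 128, 76, 63, 62, 58, 46, 20.
Put 148 ft³ in storage unit 1; 2 ft³ remain.
Put 128 ft³ in storage unit 2; 22 ft³ remain.
Put 76 ft³ in storage unit 3; 74 ft³ remain.
Put 63 ft³ in storage unit 3; 11 ft³ remain.
Put 62 ft³ in storage unit 4; 88 ft³ remain.
Put 58 ft³ in storage unit 4; 30 ft³ remain.
Put 46 ft³ in storage unit 5; 104 ft³ remain.
Put 20 ft³ in storage unit 2; 2 ft³ remain.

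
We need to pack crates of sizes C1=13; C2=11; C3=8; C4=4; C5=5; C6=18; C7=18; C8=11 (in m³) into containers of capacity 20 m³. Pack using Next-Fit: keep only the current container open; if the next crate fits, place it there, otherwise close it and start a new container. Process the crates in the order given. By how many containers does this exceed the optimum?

1

Next-Fit: [13] [11,8] [4,5] [18] [18] [11] → 6 containers.
Total size 88 m³; any packing needs at least ⌈88/20⌉ = 5 containers.
An optimal packing achieves that bound: [18] [18] [13,5] [11,8] [11,4] → 5 containers.
Excess: 6 − 5 = 1.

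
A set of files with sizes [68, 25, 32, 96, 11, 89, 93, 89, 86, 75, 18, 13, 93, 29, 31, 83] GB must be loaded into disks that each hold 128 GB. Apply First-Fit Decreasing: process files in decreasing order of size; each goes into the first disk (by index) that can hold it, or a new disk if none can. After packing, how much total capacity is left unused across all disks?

Sorted descending: 96, 93, 93, 89, 89, 86, 83, 75, 68, 32, 31, 29, 25, 18, 13, 11.
disk 1: place 96 GB, 32 GB left
disk 2: place 93 GB, 35 GB left
disk 3: place 93 GB, 35 GB left
disk 4: place 89 GB, 39 GB left
disk 5: place 89 GB, 39 GB left
disk 6: place 86 GB, 42 GB left
disk 7: place 83 GB, 45 GB left
disk 8: place 75 GB, 53 GB left
disk 9: place 68 GB, 60 GB left
disk 1: place 32 GB, 0 GB left
disk 2: place 31 GB, 4 GB left
disk 3: place 29 GB, 6 GB left
disk 4: place 25 GB, 14 GB left
disk 5: place 18 GB, 21 GB left
disk 4: place 13 GB, 1 GB left
disk 5: place 11 GB, 10 GB left
9 disks × 128 GB = 1152 GB; used 931 GB; unused 221 GB.

221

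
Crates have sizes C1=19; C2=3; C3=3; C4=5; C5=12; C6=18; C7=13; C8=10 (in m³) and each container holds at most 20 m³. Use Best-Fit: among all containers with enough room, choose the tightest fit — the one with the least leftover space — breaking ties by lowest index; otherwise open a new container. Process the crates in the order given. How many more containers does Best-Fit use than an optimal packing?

1

Best-Fit: [19] [3,3,5] [12] [18] [13] [10] → 6 containers.
Total size 83 m³; any packing needs at least ⌈83/20⌉ = 5 containers.
An optimal packing achieves that bound: [19] [18] [13,5] [12,3,3] [10] → 5 containers.
Excess: 6 − 5 = 1.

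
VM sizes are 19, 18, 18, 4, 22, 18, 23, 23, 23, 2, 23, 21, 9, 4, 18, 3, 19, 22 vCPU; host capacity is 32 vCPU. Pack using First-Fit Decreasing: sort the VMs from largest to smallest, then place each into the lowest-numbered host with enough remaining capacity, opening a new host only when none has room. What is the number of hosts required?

13

Sorted descending: 23, 23, 23, 23, 22, 22, 21, 19, 19, 18, 18, 18, 18, 9, 4, 4, 3, 2.
23 vCPU → host 1 (remaining 9 vCPU)
23 vCPU → host 2 (remaining 9 vCPU)
23 vCPU → host 3 (remaining 9 vCPU)
23 vCPU → host 4 (remaining 9 vCPU)
22 vCPU → host 5 (remaining 10 vCPU)
22 vCPU → host 6 (remaining 10 vCPU)
21 vCPU → host 7 (remaining 11 vCPU)
19 vCPU → host 8 (remaining 13 vCPU)
19 vCPU → host 9 (remaining 13 vCPU)
18 vCPU → host 10 (remaining 14 vCPU)
18 vCPU → host 11 (remaining 14 vCPU)
18 vCPU → host 12 (remaining 14 vCPU)
18 vCPU → host 13 (remaining 14 vCPU)
9 vCPU → host 1 (remaining 0 vCPU)
4 vCPU → host 2 (remaining 5 vCPU)
4 vCPU → host 2 (remaining 1 vCPU)
3 vCPU → host 3 (remaining 6 vCPU)
2 vCPU → host 3 (remaining 4 vCPU)
Final hosts: [23,9] [23,4,4] [23,3,2] [23] [22] [22] [21] [19] [19] [18] [18] [18] [18].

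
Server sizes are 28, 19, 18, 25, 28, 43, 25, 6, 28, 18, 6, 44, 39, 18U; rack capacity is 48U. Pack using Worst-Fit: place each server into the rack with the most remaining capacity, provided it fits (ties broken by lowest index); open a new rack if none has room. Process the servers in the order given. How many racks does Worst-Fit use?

9 racks

rack 1: place 28U, 20U left
rack 1: place 19U, 1U left
rack 2: place 18U, 30U left
rack 2: place 25U, 5U left
rack 3: place 28U, 20U left
rack 4: place 43U, 5U left
rack 5: place 25U, 23U left
rack 5: place 6U, 17U left
rack 6: place 28U, 20U left
rack 3: place 18U, 2U left
rack 6: place 6U, 14U left
rack 7: place 44U, 4U left
rack 8: place 39U, 9U left
rack 9: place 18U, 30U left
Final racks: [28,19] [18,25] [28,18] [43] [25,6] [28,6] [44] [39] [18].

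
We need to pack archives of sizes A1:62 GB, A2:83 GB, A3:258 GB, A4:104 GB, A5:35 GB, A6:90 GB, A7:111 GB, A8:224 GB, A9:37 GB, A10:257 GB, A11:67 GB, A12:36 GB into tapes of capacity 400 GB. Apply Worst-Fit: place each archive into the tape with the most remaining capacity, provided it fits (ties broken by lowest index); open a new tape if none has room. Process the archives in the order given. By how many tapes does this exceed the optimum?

Worst-Fit: [62,83,104,35,111] [258,90] [224,37,36] [257,67] → 4 tapes.
Total size 1364 GB; any packing needs at least ⌈1364/400⌉ = 4 tapes.
So 4 is already optimal.

0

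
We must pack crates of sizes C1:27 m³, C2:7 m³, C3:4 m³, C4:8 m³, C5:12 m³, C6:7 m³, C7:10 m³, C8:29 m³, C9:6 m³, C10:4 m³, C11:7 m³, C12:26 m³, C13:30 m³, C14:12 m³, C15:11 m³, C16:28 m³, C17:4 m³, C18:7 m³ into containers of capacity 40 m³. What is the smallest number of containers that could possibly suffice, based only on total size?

Total size = 27 + 7 + 4 + 8 + 12 + 7 + 10 + 29 + 6 + 4 + 7 + 26 + 30 + 12 + 11 + 28 + 4 + 7 = 239 m³.
⌈239 / 40⌉ = 6.

6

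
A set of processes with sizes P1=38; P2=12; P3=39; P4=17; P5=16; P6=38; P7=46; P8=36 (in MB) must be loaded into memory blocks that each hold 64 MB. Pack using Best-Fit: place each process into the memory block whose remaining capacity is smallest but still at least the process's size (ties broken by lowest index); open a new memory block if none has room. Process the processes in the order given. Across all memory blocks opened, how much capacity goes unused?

P1 (38 MB) → memory block 1 (remaining 26 MB)
P2 (12 MB) → memory block 1 (remaining 14 MB)
P3 (39 MB) → memory block 2 (remaining 25 MB)
P4 (17 MB) → memory block 2 (remaining 8 MB)
P5 (16 MB) → memory block 3 (remaining 48 MB)
P6 (38 MB) → memory block 3 (remaining 10 MB)
P7 (46 MB) → memory block 4 (remaining 18 MB)
P8 (36 MB) → memory block 5 (remaining 28 MB)
5 memory blocks × 64 MB = 320 MB; used 242 MB; unused 78 MB.

78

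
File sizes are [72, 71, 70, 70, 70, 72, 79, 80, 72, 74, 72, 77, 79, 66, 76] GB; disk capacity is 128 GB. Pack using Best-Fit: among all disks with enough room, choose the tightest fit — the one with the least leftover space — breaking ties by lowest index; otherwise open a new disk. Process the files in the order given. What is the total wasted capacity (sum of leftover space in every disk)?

Put 72 GB in disk 1; 56 GB remain.
Put 71 GB in disk 2; 57 GB remain.
Put 70 GB in disk 3; 58 GB remain.
Put 70 GB in disk 4; 58 GB remain.
Put 70 GB in disk 5; 58 GB remain.
Put 72 GB in disk 6; 56 GB remain.
Put 79 GB in disk 7; 49 GB remain.
Put 80 GB in disk 8; 48 GB remain.
Put 72 GB in disk 9; 56 GB remain.
Put 74 GB in disk 10; 54 GB remain.
Put 72 GB in disk 11; 56 GB remain.
Put 77 GB in disk 12; 51 GB remain.
Put 79 GB in disk 13; 49 GB remain.
Put 66 GB in disk 14; 62 GB remain.
Put 76 GB in disk 15; 52 GB remain.
15 disks × 128 GB = 1920 GB; used 1100 GB; unused 820 GB.

820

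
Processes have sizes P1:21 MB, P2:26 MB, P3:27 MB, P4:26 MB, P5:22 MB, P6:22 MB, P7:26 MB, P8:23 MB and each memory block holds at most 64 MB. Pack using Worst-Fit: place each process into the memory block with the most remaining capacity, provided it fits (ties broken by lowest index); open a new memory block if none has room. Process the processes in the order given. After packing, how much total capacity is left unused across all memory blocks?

Put P1 (21 MB) in memory block 1; 43 MB remain.
Put P2 (26 MB) in memory block 1; 17 MB remain.
Put P3 (27 MB) in memory block 2; 37 MB remain.
Put P4 (26 MB) in memory block 2; 11 MB remain.
Put P5 (22 MB) in memory block 3; 42 MB remain.
Put P6 (22 MB) in memory block 3; 20 MB remain.
Put P7 (26 MB) in memory block 4; 38 MB remain.
Put P8 (23 MB) in memory block 4; 15 MB remain.
4 memory blocks × 64 MB = 256 MB; used 193 MB; unused 63 MB.

63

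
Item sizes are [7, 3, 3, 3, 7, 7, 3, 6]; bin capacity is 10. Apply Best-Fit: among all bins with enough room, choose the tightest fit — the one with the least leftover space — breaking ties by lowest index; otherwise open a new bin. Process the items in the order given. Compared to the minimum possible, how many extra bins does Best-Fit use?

Best-Fit: [7,3] [3,3] [7,3] [7] [6] → 5 bins.
Total size 39; any packing needs at least ⌈39/10⌉ = 4 bins.
An optimal packing achieves that bound: [7,3] [7,3] [7,3] [6,3] → 4 bins.
Excess: 5 − 4 = 1.

1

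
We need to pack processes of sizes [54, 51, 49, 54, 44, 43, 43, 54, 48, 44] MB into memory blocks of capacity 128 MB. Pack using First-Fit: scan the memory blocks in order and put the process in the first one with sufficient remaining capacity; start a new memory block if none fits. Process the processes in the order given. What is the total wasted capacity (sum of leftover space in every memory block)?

156

54 MB → memory block 1 (remaining 74 MB)
51 MB → memory block 1 (remaining 23 MB)
49 MB → memory block 2 (remaining 79 MB)
54 MB → memory block 2 (remaining 25 MB)
44 MB → memory block 3 (remaining 84 MB)
43 MB → memory block 3 (remaining 41 MB)
43 MB → memory block 4 (remaining 85 MB)
54 MB → memory block 4 (remaining 31 MB)
48 MB → memory block 5 (remaining 80 MB)
44 MB → memory block 5 (remaining 36 MB)
5 memory blocks × 128 MB = 640 MB; used 484 MB; unused 156 MB.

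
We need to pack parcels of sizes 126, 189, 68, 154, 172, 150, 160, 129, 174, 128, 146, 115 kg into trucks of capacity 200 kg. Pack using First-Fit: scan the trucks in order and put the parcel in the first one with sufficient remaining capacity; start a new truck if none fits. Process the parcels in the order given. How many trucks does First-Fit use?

Put 126 kg in truck 1; 74 kg remain.
Put 189 kg in truck 2; 11 kg remain.
Put 68 kg in truck 1; 6 kg remain.
Put 154 kg in truck 3; 46 kg remain.
Put 172 kg in truck 4; 28 kg remain.
Put 150 kg in truck 5; 50 kg remain.
Put 160 kg in truck 6; 40 kg remain.
Put 129 kg in truck 7; 71 kg remain.
Put 174 kg in truck 8; 26 kg remain.
Put 128 kg in truck 9; 72 kg remain.
Put 146 kg in truck 10; 54 kg remain.
Put 115 kg in truck 11; 85 kg remain.

11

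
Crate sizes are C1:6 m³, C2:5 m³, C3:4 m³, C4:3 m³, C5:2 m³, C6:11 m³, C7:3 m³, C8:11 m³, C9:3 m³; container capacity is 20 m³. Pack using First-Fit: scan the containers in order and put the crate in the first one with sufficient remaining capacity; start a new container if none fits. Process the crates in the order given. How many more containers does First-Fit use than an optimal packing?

First-Fit: [6,5,4,3,2] [11,3,3] [11] → 3 containers.
Total size 48 m³; any packing needs at least ⌈48/20⌉ = 3 containers.
So 3 is already optimal.

0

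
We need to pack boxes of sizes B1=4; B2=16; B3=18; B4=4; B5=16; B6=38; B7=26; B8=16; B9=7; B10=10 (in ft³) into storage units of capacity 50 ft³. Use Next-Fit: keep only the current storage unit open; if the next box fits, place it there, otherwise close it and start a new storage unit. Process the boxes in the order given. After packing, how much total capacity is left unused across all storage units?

95

storage unit 1: place B1 (4 ft³), 46 ft³ left
storage unit 1: place B2 (16 ft³), 30 ft³ left
storage unit 1: place B3 (18 ft³), 12 ft³ left
storage unit 1: place B4 (4 ft³), 8 ft³ left
storage unit 2: place B5 (16 ft³), 34 ft³ left
storage unit 3: place B6 (38 ft³), 12 ft³ left
storage unit 4: place B7 (26 ft³), 24 ft³ left
storage unit 4: place B8 (16 ft³), 8 ft³ left
storage unit 4: place B9 (7 ft³), 1 ft³ left
storage unit 5: place B10 (10 ft³), 40 ft³ left
5 storage units × 50 ft³ = 250 ft³; used 155 ft³; unused 95 ft³.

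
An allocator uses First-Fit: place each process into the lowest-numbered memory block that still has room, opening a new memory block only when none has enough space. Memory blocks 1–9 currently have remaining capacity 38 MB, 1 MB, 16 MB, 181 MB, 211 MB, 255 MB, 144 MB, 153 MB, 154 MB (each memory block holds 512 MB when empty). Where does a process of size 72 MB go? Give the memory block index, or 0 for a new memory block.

Memory blocks with room: memory block 4 (181 MB), memory block 5 (211 MB), memory block 6 (255 MB), memory block 7 (144 MB), memory block 8 (153 MB), memory block 9 (154 MB).
The first with room is memory block 4.

4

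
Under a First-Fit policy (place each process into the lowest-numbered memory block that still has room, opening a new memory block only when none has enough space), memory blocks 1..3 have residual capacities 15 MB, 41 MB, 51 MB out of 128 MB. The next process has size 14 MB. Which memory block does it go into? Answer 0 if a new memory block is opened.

Memory blocks with room: memory block 1 (15 MB), memory block 2 (41 MB), memory block 3 (51 MB).
The first with room is memory block 1.

1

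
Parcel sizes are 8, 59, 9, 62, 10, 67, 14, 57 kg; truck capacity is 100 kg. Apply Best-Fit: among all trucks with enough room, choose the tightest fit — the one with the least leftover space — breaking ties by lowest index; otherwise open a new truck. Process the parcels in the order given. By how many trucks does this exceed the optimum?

Best-Fit: [8,59,9,10,14] [62] [67] [57] → 4 trucks.
4 parcels exceed 50 kg (half the capacity), and no two of those can share a truck, so at least 4 trucks are needed.
So 4 is already optimal.

0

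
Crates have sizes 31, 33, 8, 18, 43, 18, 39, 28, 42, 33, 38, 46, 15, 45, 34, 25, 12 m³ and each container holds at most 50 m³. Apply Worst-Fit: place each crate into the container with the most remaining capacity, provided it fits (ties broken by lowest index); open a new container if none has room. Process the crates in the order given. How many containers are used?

13 containers

Put 31 m³ in container 1; 19 m³ remain.
Put 33 m³ in container 2; 17 m³ remain.
Put 8 m³ in container 1; 11 m³ remain.
Put 18 m³ in container 3; 32 m³ remain.
Put 43 m³ in container 4; 7 m³ remain.
Put 18 m³ in container 3; 14 m³ remain.
Put 39 m³ in container 5; 11 m³ remain.
Put 28 m³ in container 6; 22 m³ remain.
Put 42 m³ in container 7; 8 m³ remain.
Put 33 m³ in container 8; 17 m³ remain.
Put 38 m³ in container 9; 12 m³ remain.
Put 46 m³ in container 10; 4 m³ remain.
Put 15 m³ in container 6; 7 m³ remain.
Put 45 m³ in container 11; 5 m³ remain.
Put 34 m³ in container 12; 16 m³ remain.
Put 25 m³ in container 13; 25 m³ remain.
Put 12 m³ in container 13; 13 m³ remain.
Final containers: [31,8] [33] [18,18] [43] [39] [28,15] [42] [33] [38] [46] [45] [34] [25,12].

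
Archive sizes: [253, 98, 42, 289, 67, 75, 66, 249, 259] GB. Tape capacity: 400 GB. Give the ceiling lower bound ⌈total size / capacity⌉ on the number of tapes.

4

Total size = 253 + 98 + 42 + 289 + 67 + 75 + 66 + 249 + 259 = 1398 GB.
⌈1398 / 400⌉ = 4.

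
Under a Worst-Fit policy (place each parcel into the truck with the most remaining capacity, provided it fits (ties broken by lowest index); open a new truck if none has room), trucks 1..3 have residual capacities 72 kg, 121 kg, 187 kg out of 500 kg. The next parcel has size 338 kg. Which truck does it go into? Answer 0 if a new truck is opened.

0

No truck has ≥ 338 kg free, so a new truck is opened.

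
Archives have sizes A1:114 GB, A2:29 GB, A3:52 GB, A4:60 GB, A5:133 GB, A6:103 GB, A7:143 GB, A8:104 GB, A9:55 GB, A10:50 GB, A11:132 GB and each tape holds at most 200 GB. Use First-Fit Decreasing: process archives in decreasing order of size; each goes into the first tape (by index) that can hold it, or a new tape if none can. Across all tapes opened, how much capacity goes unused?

Sorted descending: 143, 133, 132, 114, 104, 103, 60, 55, 52, 50, 29.
143 GB → tape 1 (remaining 57 GB)
133 GB → tape 2 (remaining 67 GB)
132 GB → tape 3 (remaining 68 GB)
114 GB → tape 4 (remaining 86 GB)
104 GB → tape 5 (remaining 96 GB)
103 GB → tape 6 (remaining 97 GB)
60 GB → tape 2 (remaining 7 GB)
55 GB → tape 1 (remaining 2 GB)
52 GB → tape 3 (remaining 16 GB)
50 GB → tape 4 (remaining 36 GB)
29 GB → tape 4 (remaining 7 GB)
6 tapes × 200 GB = 1200 GB; used 975 GB; unused 225 GB.

225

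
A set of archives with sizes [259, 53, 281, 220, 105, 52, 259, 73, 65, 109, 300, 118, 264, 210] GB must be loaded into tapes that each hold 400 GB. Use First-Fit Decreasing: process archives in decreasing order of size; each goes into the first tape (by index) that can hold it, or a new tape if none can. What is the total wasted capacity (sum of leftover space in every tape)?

432

Sorted descending: 300, 281, 264, 259, 259, 220, 210, 118, 109, 105, 73, 65, 53, 52.
Put 300 GB in tape 1; 100 GB remain.
Put 281 GB in tape 2; 119 GB remain.
Put 264 GB in tape 3; 136 GB remain.
Put 259 GB in tape 4; 141 GB remain.
Put 259 GB in tape 5; 141 GB remain.
Put 220 GB in tape 6; 180 GB remain.
Put 210 GB in tape 7; 190 GB remain.
Put 118 GB in tape 2; 1 GB remain.
Put 109 GB in tape 3; 27 GB remain.
Put 105 GB in tape 4; 36 GB remain.
Put 73 GB in tape 1; 27 GB remain.
Put 65 GB in tape 5; 76 GB remain.
Put 53 GB in tape 5; 23 GB remain.
Put 52 GB in tape 6; 128 GB remain.
7 tapes × 400 GB = 2800 GB; used 2368 GB; unused 432 GB.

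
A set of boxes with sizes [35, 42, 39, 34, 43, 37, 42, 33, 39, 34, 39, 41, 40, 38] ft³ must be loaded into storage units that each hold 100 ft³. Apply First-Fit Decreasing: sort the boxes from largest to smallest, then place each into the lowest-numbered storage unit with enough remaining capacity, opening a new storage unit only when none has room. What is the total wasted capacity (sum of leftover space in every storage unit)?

164

Sorted descending: 43, 42, 42, 41, 40, 39, 39, 39, 38, 37, 35, 34, 34, 33.
43 ft³ → storage unit 1 (remaining 57 ft³)
42 ft³ → storage unit 1 (remaining 15 ft³)
42 ft³ → storage unit 2 (remaining 58 ft³)
41 ft³ → storage unit 2 (remaining 17 ft³)
40 ft³ → storage unit 3 (remaining 60 ft³)
39 ft³ → storage unit 3 (remaining 21 ft³)
39 ft³ → storage unit 4 (remaining 61 ft³)
39 ft³ → storage unit 4 (remaining 22 ft³)
38 ft³ → storage unit 5 (remaining 62 ft³)
37 ft³ → storage unit 5 (remaining 25 ft³)
35 ft³ → storage unit 6 (remaining 65 ft³)
34 ft³ → storage unit 6 (remaining 31 ft³)
34 ft³ → storage unit 7 (remaining 66 ft³)
33 ft³ → storage unit 7 (remaining 33 ft³)
7 storage units × 100 ft³ = 700 ft³; used 536 ft³; unused 164 ft³.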